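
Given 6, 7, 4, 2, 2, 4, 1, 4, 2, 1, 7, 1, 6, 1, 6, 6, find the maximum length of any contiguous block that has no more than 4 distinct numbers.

[6] 1 distinct, len 1
[6, 7] 2 distinct, len 2
[6, 7, 4] 3 distinct, len 3
[6, 7, 4, 2] 4 distinct, len 4
[6, 7, 4, 2, 2] 4 distinct, len 5
[6, 7, 4, 2, 2, 4] 4 distinct, len 6
[7, 4, 2, 2, 4, 1] 4 distinct, len 6
[7, 4, 2, 2, 4, 1, 4] 4 distinct, len 7
[7, 4, 2, 2, 4, 1, 4, 2] 4 distinct, len 8
[7, 4, 2, 2, 4, 1, 4, 2, 1] 4 distinct, len 9
[7, 4, 2, 2, 4, 1, 4, 2, 1, 7] 4 distinct, len 10
[7, 4, 2, 2, 4, 1, 4, 2, 1, 7, 1] 4 distinct, len 11
[2, 1, 7, 1, 6] 4 distinct, len 5
[2, 1, 7, 1, 6, 1] 4 distinct, len 6
[2, 1, 7, 1, 6, 1, 6] 4 distinct, len 7
[2, 1, 7, 1, 6, 1, 6, 6] 4 distinct, len 8
Longest length with ≤4 distinct: 11.

11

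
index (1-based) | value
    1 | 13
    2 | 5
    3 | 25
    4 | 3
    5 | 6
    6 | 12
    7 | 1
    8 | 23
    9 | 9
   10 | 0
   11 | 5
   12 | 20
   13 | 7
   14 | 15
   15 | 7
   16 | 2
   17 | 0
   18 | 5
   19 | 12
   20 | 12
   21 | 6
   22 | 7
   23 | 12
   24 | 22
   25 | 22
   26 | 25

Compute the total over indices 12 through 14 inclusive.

42

Elements at indices 12..14: 20, 7, 15
sum(20, 7, 15) = 42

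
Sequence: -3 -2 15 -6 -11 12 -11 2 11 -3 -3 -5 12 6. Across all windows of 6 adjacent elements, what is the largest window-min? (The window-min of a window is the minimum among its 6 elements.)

-3 -2 15 -6 -11 12 → min -11
-2 15 -6 -11 12 -11 → min -11
15 -6 -11 12 -11 2 → min -11
-6 -11 12 -11 2 11 → min -11
-11 12 -11 2 11 -3 → min -11
12 -11 2 11 -3 -3 → min -11
-11 2 11 -3 -3 -5 → min -11
2 11 -3 -3 -5 12 → min -5
11 -3 -3 -5 12 6 → min -5
Largest of these is -5.

-5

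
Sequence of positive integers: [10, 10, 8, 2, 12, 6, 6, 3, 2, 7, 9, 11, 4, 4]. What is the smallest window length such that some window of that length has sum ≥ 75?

11

add 10: running sum 10 < 75
add 10: running sum 20 < 75
add 8: running sum 28 < 75
add 2: running sum 30 < 75
add 12: running sum 42 < 75
add 6: running sum 48 < 75
add 6: running sum 54 < 75
add 3: running sum 57 < 75
add 2: running sum 59 < 75
add 7: running sum 66 < 75
add 9: shortest ending here [10, 10, 8, 2, 12, 6, 6, 3, 2, 7, 9] sum 75, len 11
add 11: shortest ending here [10, 8, 2, 12, 6, 6, 3, 2, 7, 9, 11] sum 76, len 11
add 4: shortest ending here [10, 8, 2, 12, 6, 6, 3, 2, 7, 9, 11, 4] sum 80, len 12
add 4: shortest ending here [10, 8, 2, 12, 6, 6, 3, 2, 7, 9, 11, 4, 4] sum 84, len 13
Shortest qualifying length: 11.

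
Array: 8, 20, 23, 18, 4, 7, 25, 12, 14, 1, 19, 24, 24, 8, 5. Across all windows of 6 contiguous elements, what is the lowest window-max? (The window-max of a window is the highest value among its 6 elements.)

23

(8, 20, 23, 18, 4, 7) → max 23
(20, 23, 18, 4, 7, 25) → max 25
(23, 18, 4, 7, 25, 12) → max 25
(18, 4, 7, 25, 12, 14) → max 25
(4, 7, 25, 12, 14, 1) → max 25
(7, 25, 12, 14, 1, 19) → max 25
(25, 12, 14, 1, 19, 24) → max 25
(12, 14, 1, 19, 24, 24) → max 24
(14, 1, 19, 24, 24, 8) → max 24
(1, 19, 24, 24, 8, 5) → max 24
Lowest of these is 23.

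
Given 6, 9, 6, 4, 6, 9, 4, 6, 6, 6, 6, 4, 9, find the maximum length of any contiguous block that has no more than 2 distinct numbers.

[6] 1 distinct, len 1
[6, 9] 2 distinct, len 2
[6, 9, 6] 2 distinct, len 3
[6, 4] 2 distinct, len 2
[6, 4, 6] 2 distinct, len 3
[6, 9] 2 distinct, len 2
[9, 4] 2 distinct, len 2
[4, 6] 2 distinct, len 2
[4, 6, 6] 2 distinct, len 3
[4, 6, 6, 6] 2 distinct, len 4
[4, 6, 6, 6, 6] 2 distinct, len 5
[4, 6, 6, 6, 6, 4] 2 distinct, len 6
[4, 9] 2 distinct, len 2
Longest length with ≤2 distinct: 6.

6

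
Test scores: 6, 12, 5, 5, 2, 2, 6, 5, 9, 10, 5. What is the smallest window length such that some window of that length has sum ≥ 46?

add 6: running sum 6 < 46
add 12: running sum 18 < 46
add 5: running sum 23 < 46
add 5: running sum 28 < 46
add 2: running sum 30 < 46
add 2: running sum 32 < 46
add 6: running sum 38 < 46
add 5: running sum 43 < 46
add 9: shortest ending here [12, 5, 5, 2, 2, 6, 5, 9] sum 46, len 8
add 10: shortest ending here [12, 5, 5, 2, 2, 6, 5, 9, 10] sum 56, len 9
add 5: shortest ending here [5, 5, 2, 2, 6, 5, 9, 10, 5] sum 49, len 9
Shortest qualifying length: 8.

8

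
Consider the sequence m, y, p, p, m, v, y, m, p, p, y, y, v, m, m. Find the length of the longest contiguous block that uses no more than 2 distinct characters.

add m: window [m] (1 distinct), len 1
add y: window [m, y] (2 distinct), len 2
add p: window [y, p] (2 distinct), len 2
add p: window [y, p, p] (2 distinct), len 3
add m: window [p, p, m] (2 distinct), len 3
add v: window [m, v] (2 distinct), len 2
add y: window [v, y] (2 distinct), len 2
add m: window [y, m] (2 distinct), len 2
add p: window [m, p] (2 distinct), len 2
add p: window [m, p, p] (2 distinct), len 3
add y: window [p, p, y] (2 distinct), len 3
add y: window [p, p, y, y] (2 distinct), len 4
add v: window [y, y, v] (2 distinct), len 3
add m: window [v, m] (2 distinct), len 2
add m: window [v, m, m] (2 distinct), len 3
Longest length with ≤2 distinct: 4.

4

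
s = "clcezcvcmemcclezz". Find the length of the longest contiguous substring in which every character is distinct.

add c: [c] len 1
add l: [c, l] len 2
add c (repeat c, move left end past it): [l, c] len 2
add e: [l, c, e] len 3
add z: [l, c, e, z] len 4
add c (repeat c, move left end past it): [e, z, c] len 3
add v: [e, z, c, v] len 4
add c (repeat c, move left end past it): [v, c] len 2
add m: [v, c, m] len 3
add e: [v, c, m, e] len 4
add m (repeat m, move left end past it): [e, m] len 2
add c: [e, m, c] len 3
add c (repeat c, move left end past it): [c] len 1
add l: [c, l] len 2
add e: [c, l, e] len 3
add z: [c, l, e, z] len 4
add z (repeat z, move left end past it): [z] len 1
Longest all-distinct length: 4.

4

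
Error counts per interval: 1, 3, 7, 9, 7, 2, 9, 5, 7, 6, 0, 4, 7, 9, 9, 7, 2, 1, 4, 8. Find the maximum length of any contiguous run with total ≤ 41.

8

add 1: [1] sum 1, len 1
add 3: [1, 3] sum 4, len 2
add 7: [1, 3, 7] sum 11, len 3
add 9: [1, 3, 7, 9] sum 20, len 4
add 7: [1, 3, 7, 9, 7] sum 27, len 5
add 2: [1, 3, 7, 9, 7, 2] sum 29, len 6
add 9: [1, 3, 7, 9, 7, 2, 9] sum 38, len 7
add 5: [7, 9, 7, 2, 9, 5] sum 39, len 6
add 7: [9, 7, 2, 9, 5, 7] sum 39, len 6
add 6: [7, 2, 9, 5, 7, 6] sum 36, len 6
add 0: [7, 2, 9, 5, 7, 6, 0] sum 36, len 7
add 4: [7, 2, 9, 5, 7, 6, 0, 4] sum 40, len 8
add 7: [2, 9, 5, 7, 6, 0, 4, 7] sum 40, len 8
add 9: [5, 7, 6, 0, 4, 7, 9] sum 38, len 7
add 9: [6, 0, 4, 7, 9, 9] sum 35, len 6
add 7: [0, 4, 7, 9, 9, 7] sum 36, len 6
add 2: [0, 4, 7, 9, 9, 7, 2] sum 38, len 7
add 1: [0, 4, 7, 9, 9, 7, 2, 1] sum 39, len 8
add 4: [7, 9, 9, 7, 2, 1, 4] sum 39, len 7
add 8: [9, 9, 7, 2, 1, 4, 8] sum 40, len 7
Longest length seen: 8.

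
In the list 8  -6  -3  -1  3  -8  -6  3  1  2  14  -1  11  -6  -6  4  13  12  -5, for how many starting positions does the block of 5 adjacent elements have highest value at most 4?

8 -6 -3 -1 3 → max 8
-6 -3 -1 3 -8 → max 3  ≤ 4 ✓
-3 -1 3 -8 -6 → max 3  ≤ 4 ✓
-1 3 -8 -6 3 → max 3  ≤ 4 ✓
3 -8 -6 3 1 → max 3  ≤ 4 ✓
-8 -6 3 1 2 → max 3  ≤ 4 ✓
-6 3 1 2 14 → max 14
3 1 2 14 -1 → max 14
1 2 14 -1 11 → max 14
2 14 -1 11 -6 → max 14
14 -1 11 -6 -6 → max 14
-1 11 -6 -6 4 → max 11
11 -6 -6 4 13 → max 13
-6 -6 4 13 12 → max 13
-6 4 13 12 -5 → max 13
5 windows satisfy the condition.

5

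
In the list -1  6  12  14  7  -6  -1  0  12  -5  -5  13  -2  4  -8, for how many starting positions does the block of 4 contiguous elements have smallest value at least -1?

-1 6 12 14 → min -1  ≥ -1 ✓
6 12 14 7 → min 6  ≥ -1 ✓
12 14 7 -6 → min -6
14 7 -6 -1 → min -6
7 -6 -1 0 → min -6
-6 -1 0 12 → min -6
-1 0 12 -5 → min -5
0 12 -5 -5 → min -5
12 -5 -5 13 → min -5
-5 -5 13 -2 → min -5
-5 13 -2 4 → min -5
13 -2 4 -8 → min -8
2 windows satisfy the condition.

2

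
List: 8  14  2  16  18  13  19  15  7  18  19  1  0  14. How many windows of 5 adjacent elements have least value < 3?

6

[8, 14, 2, 16, 18] → min 2  < 3 ✓
[14, 2, 16, 18, 13] → min 2  < 3 ✓
[2, 16, 18, 13, 19] → min 2  < 3 ✓
[16, 18, 13, 19, 15] → min 13
[18, 13, 19, 15, 7] → min 7
[13, 19, 15, 7, 18] → min 7
[19, 15, 7, 18, 19] → min 7
[15, 7, 18, 19, 1] → min 1  < 3 ✓
[7, 18, 19, 1, 0] → min 0  < 3 ✓
[18, 19, 1, 0, 14] → min 0  < 3 ✓
6 windows satisfy the condition.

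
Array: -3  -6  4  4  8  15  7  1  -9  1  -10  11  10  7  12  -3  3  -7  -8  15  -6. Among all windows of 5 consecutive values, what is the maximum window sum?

38

[-3, -6, 4, 4, 8] → sum 7
[-6, 4, 4, 8, 15] → sum 25
[4, 4, 8, 15, 7] → sum 38
[4, 8, 15, 7, 1] → sum 35
[8, 15, 7, 1, -9] → sum 22
[15, 7, 1, -9, 1] → sum 15
[7, 1, -9, 1, -10] → sum -10
[1, -9, 1, -10, 11] → sum -6
[-9, 1, -10, 11, 10] → sum 3
[1, -10, 11, 10, 7] → sum 19
[-10, 11, 10, 7, 12] → sum 30
[11, 10, 7, 12, -3] → sum 37
[10, 7, 12, -3, 3] → sum 29
[7, 12, -3, 3, -7] → sum 12
[12, -3, 3, -7, -8] → sum -3
[-3, 3, -7, -8, 15] → sum 0
[3, -7, -8, 15, -6] → sum -3
Maximum of these is 38.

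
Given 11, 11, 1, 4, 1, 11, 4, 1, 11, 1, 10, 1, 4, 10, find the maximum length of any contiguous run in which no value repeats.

3

[11] len 1
[11] len 1
[11, 1] len 2
[11, 1, 4] len 3
[4, 1] len 2
[4, 1, 11] len 3
[1, 11, 4] len 3
[11, 4, 1] len 3
[4, 1, 11] len 3
[11, 1] len 2
[11, 1, 10] len 3
[10, 1] len 2
[10, 1, 4] len 3
[1, 4, 10] len 3
Longest all-distinct length: 3.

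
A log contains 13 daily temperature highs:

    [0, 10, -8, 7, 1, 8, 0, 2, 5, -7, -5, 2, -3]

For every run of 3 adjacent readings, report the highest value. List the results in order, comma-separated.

Sliding a size-3 window across the 13 values:
0 10 -8 → max 10
10 -8 7 → max 10
-8 7 1 → max 7
7 1 8 → max 8
1 8 0 → max 8
8 0 2 → max 8
0 2 5 → max 5
2 5 -7 → max 5
5 -7 -5 → max 5
-7 -5 2 → max 2
-5 2 -3 → max 2

10, 10, 7, 8, 8, 8, 5, 5, 5, 2, 2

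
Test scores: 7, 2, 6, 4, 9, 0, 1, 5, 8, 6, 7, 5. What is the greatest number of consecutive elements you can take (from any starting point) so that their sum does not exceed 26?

6

Extend to the right; shrink from the left whenever the sum exceeds 26:
[7] sum 7 len 1
[7, 2] sum 9 len 2
[7, 2, 6] sum 15 len 3
[7, 2, 6, 4] sum 19 len 4
[2, 6, 4, 9] sum 21 len 4
[2, 6, 4, 9, 0] sum 21 len 5
[2, 6, 4, 9, 0, 1] sum 22 len 6
[6, 4, 9, 0, 1, 5] sum 25 len 6
[9, 0, 1, 5, 8] sum 23 len 5
[0, 1, 5, 8, 6] sum 20 len 5
[5, 8, 6, 7] sum 26 len 4
[8, 6, 7, 5] sum 26 len 4
Longest length seen: 6.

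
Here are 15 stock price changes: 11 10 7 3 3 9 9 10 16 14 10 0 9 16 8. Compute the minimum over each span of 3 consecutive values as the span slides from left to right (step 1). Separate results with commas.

7, 3, 3, 3, 3, 9, 9, 10, 10, 0, 0, 0, 8

[11, 10, 7] → min 7
[10, 7, 3] → min 3
[7, 3, 3] → min 3
[3, 3, 9] → min 3
[3, 9, 9] → min 3
[9, 9, 10] → min 9
[9, 10, 16] → min 9
[10, 16, 14] → min 10
[16, 14, 10] → min 10
[14, 10, 0] → min 0
[10, 0, 9] → min 0
[0, 9, 16] → min 0
[9, 16, 8] → min 8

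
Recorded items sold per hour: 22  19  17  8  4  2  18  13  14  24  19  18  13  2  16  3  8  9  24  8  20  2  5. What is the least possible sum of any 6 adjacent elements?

Each size-6 window and its sum:
(22, 19, 17, 8, 4, 2) → sum 72
(19, 17, 8, 4, 2, 18) → sum 68
(17, 8, 4, 2, 18, 13) → sum 62
(8, 4, 2, 18, 13, 14) → sum 59
(4, 2, 18, 13, 14, 24) → sum 75
(2, 18, 13, 14, 24, 19) → sum 90
(18, 13, 14, 24, 19, 18) → sum 106
(13, 14, 24, 19, 18, 13) → sum 101
(14, 24, 19, 18, 13, 2) → sum 90
(24, 19, 18, 13, 2, 16) → sum 92
(19, 18, 13, 2, 16, 3) → sum 71
(18, 13, 2, 16, 3, 8) → sum 60
(13, 2, 16, 3, 8, 9) → sum 51
(2, 16, 3, 8, 9, 24) → sum 62
(16, 3, 8, 9, 24, 8) → sum 68
(3, 8, 9, 24, 8, 20) → sum 72
(8, 9, 24, 8, 20, 2) → sum 71
(9, 24, 8, 20, 2, 5) → sum 68
Least of these is 51.

51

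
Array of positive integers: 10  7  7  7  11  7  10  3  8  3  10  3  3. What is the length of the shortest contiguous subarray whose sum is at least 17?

Extend right; whenever the sum reaches 17, record the length and shrink from the left:
add 10: running sum 10 < 17
end 1: [10, 7] sum 17, len 2
end 2: [10, 7, 7] sum 24, len 3
end 3: [7, 7, 7] sum 21, len 3
end 4: [7, 11] sum 18, len 2
end 5: [11, 7] sum 18, len 2
end 6: [7, 10] sum 17, len 2
end 7: [7, 10, 3] sum 20, len 3
end 8: [10, 3, 8] sum 21, len 3
end 9: [10, 3, 8, 3] sum 24, len 4
end 10: [8, 3, 10] sum 21, len 3
end 11: [8, 3, 10, 3] sum 24, len 4
end 12: [3, 10, 3, 3] sum 19, len 4
Shortest qualifying length: 2.

2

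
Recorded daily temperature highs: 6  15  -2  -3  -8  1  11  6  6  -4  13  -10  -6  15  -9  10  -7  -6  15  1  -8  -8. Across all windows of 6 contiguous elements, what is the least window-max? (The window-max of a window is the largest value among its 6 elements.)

11

Window maxs for each of the 17 positions:
6 15 -2 -3 -8 1 → max 15
15 -2 -3 -8 1 11 → max 15
-2 -3 -8 1 11 6 → max 11
-3 -8 1 11 6 6 → max 11
-8 1 11 6 6 -4 → max 11
1 11 6 6 -4 13 → max 13
11 6 6 -4 13 -10 → max 13
6 6 -4 13 -10 -6 → max 13
6 -4 13 -10 -6 15 → max 15
-4 13 -10 -6 15 -9 → max 15
13 -10 -6 15 -9 10 → max 15
-10 -6 15 -9 10 -7 → max 15
-6 15 -9 10 -7 -6 → max 15
15 -9 10 -7 -6 15 → max 15
-9 10 -7 -6 15 1 → max 15
10 -7 -6 15 1 -8 → max 15
-7 -6 15 1 -8 -8 → max 15
Least of these is 11.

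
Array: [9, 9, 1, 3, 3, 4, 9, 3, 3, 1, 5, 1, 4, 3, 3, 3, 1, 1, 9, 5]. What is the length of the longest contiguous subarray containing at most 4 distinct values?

add 9: window [9] (1 distinct), len 1
add 9: window [9, 9] (1 distinct), len 2
add 1: window [9, 9, 1] (2 distinct), len 3
add 3: window [9, 9, 1, 3] (3 distinct), len 4
add 3: window [9, 9, 1, 3, 3] (3 distinct), len 5
add 4: window [9, 9, 1, 3, 3, 4] (4 distinct), len 6
add 9: window [9, 9, 1, 3, 3, 4, 9] (4 distinct), len 7
add 3: window [9, 9, 1, 3, 3, 4, 9, 3] (4 distinct), len 8
add 3: window [9, 9, 1, 3, 3, 4, 9, 3, 3] (4 distinct), len 9
add 1: window [9, 9, 1, 3, 3, 4, 9, 3, 3, 1] (4 distinct), len 10
add 5: window [9, 3, 3, 1, 5] (4 distinct), len 5
add 1: window [9, 3, 3, 1, 5, 1] (4 distinct), len 6
add 4: window [3, 3, 1, 5, 1, 4] (4 distinct), len 6
add 3: window [3, 3, 1, 5, 1, 4, 3] (4 distinct), len 7
add 3: window [3, 3, 1, 5, 1, 4, 3, 3] (4 distinct), len 8
add 3: window [3, 3, 1, 5, 1, 4, 3, 3, 3] (4 distinct), len 9
add 1: window [3, 3, 1, 5, 1, 4, 3, 3, 3, 1] (4 distinct), len 10
add 1: window [3, 3, 1, 5, 1, 4, 3, 3, 3, 1, 1] (4 distinct), len 11
add 9: window [1, 4, 3, 3, 3, 1, 1, 9] (4 distinct), len 8
add 5: window [3, 3, 3, 1, 1, 9, 5] (4 distinct), len 7
Longest length with ≤4 distinct: 11.

11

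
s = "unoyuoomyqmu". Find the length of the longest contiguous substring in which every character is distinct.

4

add u: [u] len 1
add n: [u, n] len 2
add o: [u, n, o] len 3
add y: [u, n, o, y] len 4
add u (repeat u, move left end past it): [n, o, y, u] len 4
add o (repeat o, move left end past it): [y, u, o] len 3
add o (repeat o, move left end past it): [o] len 1
add m: [o, m] len 2
add y: [o, m, y] len 3
add q: [o, m, y, q] len 4
add m (repeat m, move left end past it): [y, q, m] len 3
add u: [y, q, m, u] len 4
Longest all-distinct length: 4.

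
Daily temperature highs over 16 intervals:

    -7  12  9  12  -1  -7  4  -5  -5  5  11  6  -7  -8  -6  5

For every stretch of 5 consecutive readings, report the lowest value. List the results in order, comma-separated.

Sliding a size-5 window across the 16 values:
[-7, 12, 9, 12, -1] → min -7
[12, 9, 12, -1, -7] → min -7
[9, 12, -1, -7, 4] → min -7
[12, -1, -7, 4, -5] → min -7
[-1, -7, 4, -5, -5] → min -7
[-7, 4, -5, -5, 5] → min -7
[4, -5, -5, 5, 11] → min -5
[-5, -5, 5, 11, 6] → min -5
[-5, 5, 11, 6, -7] → min -7
[5, 11, 6, -7, -8] → min -8
[11, 6, -7, -8, -6] → min -8
[6, -7, -8, -6, 5] → min -8

-7, -7, -7, -7, -7, -7, -5, -5, -7, -8, -8, -8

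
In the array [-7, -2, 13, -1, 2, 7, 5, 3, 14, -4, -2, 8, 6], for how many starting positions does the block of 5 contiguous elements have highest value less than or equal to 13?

4

-7 -2 13 -1 2 → max 13  ≤ 13 ✓
-2 13 -1 2 7 → max 13  ≤ 13 ✓
13 -1 2 7 5 → max 13  ≤ 13 ✓
-1 2 7 5 3 → max 7  ≤ 13 ✓
2 7 5 3 14 → max 14
7 5 3 14 -4 → max 14
5 3 14 -4 -2 → max 14
3 14 -4 -2 8 → max 14
14 -4 -2 8 6 → max 14
4 windows satisfy the condition.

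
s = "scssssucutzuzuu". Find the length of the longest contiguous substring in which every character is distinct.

4

add s: [s] len 1
add c: [s, c] len 2
add s (repeat s, move left end past it): [c, s] len 2
add s (repeat s, move left end past it): [s] len 1
add s (repeat s, move left end past it): [s] len 1
add s (repeat s, move left end past it): [s] len 1
add u: [s, u] len 2
add c: [s, u, c] len 3
add u (repeat u, move left end past it): [c, u] len 2
add t: [c, u, t] len 3
add z: [c, u, t, z] len 4
add u (repeat u, move left end past it): [t, z, u] len 3
add z (repeat z, move left end past it): [u, z] len 2
add u (repeat u, move left end past it): [z, u] len 2
add u (repeat u, move left end past it): [u] len 1
Longest all-distinct length: 4.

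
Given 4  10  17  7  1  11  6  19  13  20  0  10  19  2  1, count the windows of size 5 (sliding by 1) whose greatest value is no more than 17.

3

(4, 10, 17, 7, 1) → max 17  ≤ 17 ✓
(10, 17, 7, 1, 11) → max 17  ≤ 17 ✓
(17, 7, 1, 11, 6) → max 17  ≤ 17 ✓
(7, 1, 11, 6, 19) → max 19
(1, 11, 6, 19, 13) → max 19
(11, 6, 19, 13, 20) → max 20
(6, 19, 13, 20, 0) → max 20
(19, 13, 20, 0, 10) → max 20
(13, 20, 0, 10, 19) → max 20
(20, 0, 10, 19, 2) → max 20
(0, 10, 19, 2, 1) → max 19
3 windows satisfy the condition.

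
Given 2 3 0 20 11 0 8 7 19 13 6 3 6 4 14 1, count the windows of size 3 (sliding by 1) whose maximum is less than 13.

[2, 3, 0] → max 3  < 13 ✓
[3, 0, 20] → max 20
[0, 20, 11] → max 20
[20, 11, 0] → max 20
[11, 0, 8] → max 11  < 13 ✓
[0, 8, 7] → max 8  < 13 ✓
[8, 7, 19] → max 19
[7, 19, 13] → max 19
[19, 13, 6] → max 19
[13, 6, 3] → max 13
[6, 3, 6] → max 6  < 13 ✓
[3, 6, 4] → max 6  < 13 ✓
[6, 4, 14] → max 14
[4, 14, 1] → max 14
5 windows satisfy the condition.

5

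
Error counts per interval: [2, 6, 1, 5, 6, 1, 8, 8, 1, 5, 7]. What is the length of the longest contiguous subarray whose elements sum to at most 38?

Extend to the right; shrink from the left whenever the sum exceeds 38:
→ 2: sum 2, len 1
→ 6: sum 8, len 2
→ 1: sum 9, len 3
→ 5: sum 14, len 4
→ 6: sum 20, len 5
→ 1: sum 21, len 6
→ 8: sum 29, len 7
→ 8: sum 37, len 8
→ 1: sum 38, len 9
→ 5 (dropped 2, 6): sum 35, len 8
→ 7 (dropped 1, 5): sum 36, len 7
Longest length seen: 9.

9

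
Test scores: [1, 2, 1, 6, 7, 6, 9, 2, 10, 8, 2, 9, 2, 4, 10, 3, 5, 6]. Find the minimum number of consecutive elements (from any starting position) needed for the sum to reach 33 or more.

5

Extend right; whenever the sum reaches 33, record the length and shrink from the left:
add 1: running sum 1 < 33
add 2: running sum 3 < 33
add 1: running sum 4 < 33
add 6: running sum 10 < 33
add 7: running sum 17 < 33
add 6: running sum 23 < 33
add 9: running sum 32 < 33
end 7: [2, 1, 6, 7, 6, 9, 2] sum 33, len 7
end 8: [7, 6, 9, 2, 10] sum 34, len 5
end 9: [6, 9, 2, 10, 8] sum 35, len 5
end 10: [6, 9, 2, 10, 8, 2] sum 37, len 6
end 11: [9, 2, 10, 8, 2, 9] sum 40, len 6
end 12: [2, 10, 8, 2, 9, 2] sum 33, len 6
end 13: [10, 8, 2, 9, 2, 4] sum 35, len 6
end 14: [8, 2, 9, 2, 4, 10] sum 35, len 6
end 15: [8, 2, 9, 2, 4, 10, 3] sum 38, len 7
end 16: [9, 2, 4, 10, 3, 5] sum 33, len 6
end 17: [9, 2, 4, 10, 3, 5, 6] sum 39, len 7
Shortest qualifying length: 5.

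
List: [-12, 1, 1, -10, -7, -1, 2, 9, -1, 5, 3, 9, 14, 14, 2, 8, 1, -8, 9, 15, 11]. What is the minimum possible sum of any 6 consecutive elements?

-28

[-12, 1, 1, -10, -7, -1] → sum -28
[1, 1, -10, -7, -1, 2] → sum -14
[1, -10, -7, -1, 2, 9] → sum -6
[-10, -7, -1, 2, 9, -1] → sum -8
[-7, -1, 2, 9, -1, 5] → sum 7
[-1, 2, 9, -1, 5, 3] → sum 17
[2, 9, -1, 5, 3, 9] → sum 27
[9, -1, 5, 3, 9, 14] → sum 39
[-1, 5, 3, 9, 14, 14] → sum 44
[5, 3, 9, 14, 14, 2] → sum 47
[3, 9, 14, 14, 2, 8] → sum 50
[9, 14, 14, 2, 8, 1] → sum 48
[14, 14, 2, 8, 1, -8] → sum 31
[14, 2, 8, 1, -8, 9] → sum 26
[2, 8, 1, -8, 9, 15] → sum 27
[8, 1, -8, 9, 15, 11] → sum 36
Minimum of these is -28.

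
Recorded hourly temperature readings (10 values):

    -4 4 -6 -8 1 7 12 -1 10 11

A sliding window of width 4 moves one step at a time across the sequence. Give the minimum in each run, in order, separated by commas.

-4 4 -6 -8 → min -8
4 -6 -8 1 → min -8
-6 -8 1 7 → min -8
-8 1 7 12 → min -8
1 7 12 -1 → min -1
7 12 -1 10 → min -1
12 -1 10 11 → min -1

-8, -8, -8, -8, -1, -1, -1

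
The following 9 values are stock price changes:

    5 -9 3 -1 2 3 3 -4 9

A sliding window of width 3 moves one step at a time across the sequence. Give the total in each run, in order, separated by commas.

-1, -7, 4, 4, 8, 2, 8

(5, -9, 3) → sum -1
(-9, 3, -1) → sum -7
(3, -1, 2) → sum 4
(-1, 2, 3) → sum 4
(2, 3, 3) → sum 8
(3, 3, -4) → sum 2
(3, -4, 9) → sum 8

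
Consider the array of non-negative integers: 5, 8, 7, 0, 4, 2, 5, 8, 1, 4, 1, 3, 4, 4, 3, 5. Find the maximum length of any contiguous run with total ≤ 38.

Extend to the right; shrink from the left whenever the sum exceeds 38:
→ 5: sum 5, len 1
→ 8: sum 13, len 2
→ 7: sum 20, len 3
→ 0: sum 20, len 4
→ 4: sum 24, len 5
→ 2: sum 26, len 6
→ 5: sum 31, len 7
→ 8 (dropped 5): sum 34, len 7
→ 1: sum 35, len 8
→ 4 (dropped 8): sum 31, len 8
→ 1: sum 32, len 9
→ 3: sum 35, len 10
→ 4 (dropped 7): sum 32, len 10
→ 4: sum 36, len 11
→ 3 (dropped 0, 4): sum 35, len 10
→ 5 (dropped 2): sum 38, len 10
Longest length seen: 11.

11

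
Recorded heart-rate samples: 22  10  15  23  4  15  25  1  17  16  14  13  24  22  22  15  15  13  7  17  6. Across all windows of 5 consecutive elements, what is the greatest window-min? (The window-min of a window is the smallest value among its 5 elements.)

Window mins for each of the 17 positions:
22 10 15 23 4 → min 4
10 15 23 4 15 → min 4
15 23 4 15 25 → min 4
23 4 15 25 1 → min 1
4 15 25 1 17 → min 1
15 25 1 17 16 → min 1
25 1 17 16 14 → min 1
1 17 16 14 13 → min 1
17 16 14 13 24 → min 13
16 14 13 24 22 → min 13
14 13 24 22 22 → min 13
13 24 22 22 15 → min 13
24 22 22 15 15 → min 15
22 22 15 15 13 → min 13
22 15 15 13 7 → min 7
15 15 13 7 17 → min 7
15 13 7 17 6 → min 6
Greatest of these is 15.

15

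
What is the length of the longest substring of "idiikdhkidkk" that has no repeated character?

add i: [i] len 1
add d: [i, d] len 2
add i (repeat i, move left end past it): [d, i] len 2
add i (repeat i, move left end past it): [i] len 1
add k: [i, k] len 2
add d: [i, k, d] len 3
add h: [i, k, d, h] len 4
add k (repeat k, move left end past it): [d, h, k] len 3
add i: [d, h, k, i] len 4
add d (repeat d, move left end past it): [h, k, i, d] len 4
add k (repeat k, move left end past it): [i, d, k] len 3
add k (repeat k, move left end past it): [k] len 1
Longest all-distinct length: 4.

4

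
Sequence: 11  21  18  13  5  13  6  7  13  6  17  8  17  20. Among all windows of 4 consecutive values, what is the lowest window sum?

31

(11, 21, 18, 13) → sum 63
(21, 18, 13, 5) → sum 57
(18, 13, 5, 13) → sum 49
(13, 5, 13, 6) → sum 37
(5, 13, 6, 7) → sum 31
(13, 6, 7, 13) → sum 39
(6, 7, 13, 6) → sum 32
(7, 13, 6, 17) → sum 43
(13, 6, 17, 8) → sum 44
(6, 17, 8, 17) → sum 48
(17, 8, 17, 20) → sum 62
Lowest of these is 31.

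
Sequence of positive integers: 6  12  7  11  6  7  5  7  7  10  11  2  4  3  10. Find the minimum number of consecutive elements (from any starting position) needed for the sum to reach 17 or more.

add 6: running sum 6 < 17
end 1: [6, 12] sum 18, len 2
end 2: [12, 7] sum 19, len 2
end 3: [7, 11] sum 18, len 2
end 4: [11, 6] sum 17, len 2
end 5: [11, 6, 7] sum 24, len 3
end 6: [6, 7, 5] sum 18, len 3
end 7: [7, 5, 7] sum 19, len 3
end 8: [5, 7, 7] sum 19, len 3
end 9: [7, 10] sum 17, len 2
end 10: [10, 11] sum 21, len 2
end 11: [10, 11, 2] sum 23, len 3
end 12: [11, 2, 4] sum 17, len 3
end 13: [11, 2, 4, 3] sum 20, len 4
end 14: [4, 3, 10] sum 17, len 3
Shortest qualifying length: 2.

2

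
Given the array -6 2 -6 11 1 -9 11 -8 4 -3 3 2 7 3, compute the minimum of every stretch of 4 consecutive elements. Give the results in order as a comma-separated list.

(-6, 2, -6, 11) → min -6
(2, -6, 11, 1) → min -6
(-6, 11, 1, -9) → min -9
(11, 1, -9, 11) → min -9
(1, -9, 11, -8) → min -9
(-9, 11, -8, 4) → min -9
(11, -8, 4, -3) → min -8
(-8, 4, -3, 3) → min -8
(4, -3, 3, 2) → min -3
(-3, 3, 2, 7) → min -3
(3, 2, 7, 3) → min 2

-6, -6, -9, -9, -9, -9, -8, -8, -3, -3, 2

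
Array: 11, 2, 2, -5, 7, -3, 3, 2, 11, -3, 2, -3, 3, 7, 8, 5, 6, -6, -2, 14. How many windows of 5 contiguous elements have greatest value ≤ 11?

11 2 2 -5 7 → max 11  ≤ 11 ✓
2 2 -5 7 -3 → max 7  ≤ 11 ✓
2 -5 7 -3 3 → max 7  ≤ 11 ✓
-5 7 -3 3 2 → max 7  ≤ 11 ✓
7 -3 3 2 11 → max 11  ≤ 11 ✓
-3 3 2 11 -3 → max 11  ≤ 11 ✓
3 2 11 -3 2 → max 11  ≤ 11 ✓
2 11 -3 2 -3 → max 11  ≤ 11 ✓
11 -3 2 -3 3 → max 11  ≤ 11 ✓
-3 2 -3 3 7 → max 7  ≤ 11 ✓
2 -3 3 7 8 → max 8  ≤ 11 ✓
-3 3 7 8 5 → max 8  ≤ 11 ✓
3 7 8 5 6 → max 8  ≤ 11 ✓
7 8 5 6 -6 → max 8  ≤ 11 ✓
8 5 6 -6 -2 → max 8  ≤ 11 ✓
5 6 -6 -2 14 → max 14
15 windows satisfy the condition.

15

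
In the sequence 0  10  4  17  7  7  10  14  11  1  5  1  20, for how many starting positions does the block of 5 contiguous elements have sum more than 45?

2

0 10 4 17 7 → sum 38
10 4 17 7 7 → sum 45
4 17 7 7 10 → sum 45
17 7 7 10 14 → sum 55  > 45 ✓
7 7 10 14 11 → sum 49  > 45 ✓
7 10 14 11 1 → sum 43
10 14 11 1 5 → sum 41
14 11 1 5 1 → sum 32
11 1 5 1 20 → sum 38
2 windows satisfy the condition.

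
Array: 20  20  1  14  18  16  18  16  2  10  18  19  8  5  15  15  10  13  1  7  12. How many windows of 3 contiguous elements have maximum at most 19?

(20, 20, 1) → max 20
(20, 1, 14) → max 20
(1, 14, 18) → max 18  ≤ 19 ✓
(14, 18, 16) → max 18  ≤ 19 ✓
(18, 16, 18) → max 18  ≤ 19 ✓
(16, 18, 16) → max 18  ≤ 19 ✓
(18, 16, 2) → max 18  ≤ 19 ✓
(16, 2, 10) → max 16  ≤ 19 ✓
(2, 10, 18) → max 18  ≤ 19 ✓
(10, 18, 19) → max 19  ≤ 19 ✓
(18, 19, 8) → max 19  ≤ 19 ✓
(19, 8, 5) → max 19  ≤ 19 ✓
(8, 5, 15) → max 15  ≤ 19 ✓
(5, 15, 15) → max 15  ≤ 19 ✓
(15, 15, 10) → max 15  ≤ 19 ✓
(15, 10, 13) → max 15  ≤ 19 ✓
(10, 13, 1) → max 13  ≤ 19 ✓
(13, 1, 7) → max 13  ≤ 19 ✓
(1, 7, 12) → max 12  ≤ 19 ✓
17 windows satisfy the condition.

17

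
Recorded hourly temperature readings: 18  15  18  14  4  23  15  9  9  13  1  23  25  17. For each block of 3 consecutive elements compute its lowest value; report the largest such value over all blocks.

Each size-3 window and its min:
[18, 15, 18] → min 15
[15, 18, 14] → min 14
[18, 14, 4] → min 4
[14, 4, 23] → min 4
[4, 23, 15] → min 4
[23, 15, 9] → min 9
[15, 9, 9] → min 9
[9, 9, 13] → min 9
[9, 13, 1] → min 1
[13, 1, 23] → min 1
[1, 23, 25] → min 1
[23, 25, 17] → min 17
Largest of these is 17.

17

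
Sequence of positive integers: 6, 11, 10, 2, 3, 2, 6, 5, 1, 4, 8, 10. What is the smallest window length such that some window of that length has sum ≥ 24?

3

add 6: running sum 6 < 24
add 11: running sum 17 < 24
add 10: shortest ending here [6, 11, 10] sum 27, len 3
add 2: shortest ending here [6, 11, 10, 2] sum 29, len 4
add 3: shortest ending here [11, 10, 2, 3] sum 26, len 4
add 2: shortest ending here [11, 10, 2, 3, 2] sum 28, len 5
add 6: shortest ending here [11, 10, 2, 3, 2, 6] sum 34, len 6
add 5: shortest ending here [10, 2, 3, 2, 6, 5] sum 28, len 6
add 1: shortest ending here [10, 2, 3, 2, 6, 5, 1] sum 29, len 7
add 4: shortest ending here [10, 2, 3, 2, 6, 5, 1, 4] sum 33, len 8
add 8: shortest ending here [6, 5, 1, 4, 8] sum 24, len 5
add 10: shortest ending here [5, 1, 4, 8, 10] sum 28, len 5
Shortest qualifying length: 3.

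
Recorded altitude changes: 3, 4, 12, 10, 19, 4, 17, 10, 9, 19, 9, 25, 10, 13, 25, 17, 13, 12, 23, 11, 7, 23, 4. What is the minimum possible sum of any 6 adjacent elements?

52

Window sums for each of the 18 positions:
[3, 4, 12, 10, 19, 4] → sum 52
[4, 12, 10, 19, 4, 17] → sum 66
[12, 10, 19, 4, 17, 10] → sum 72
[10, 19, 4, 17, 10, 9] → sum 69
[19, 4, 17, 10, 9, 19] → sum 78
[4, 17, 10, 9, 19, 9] → sum 68
[17, 10, 9, 19, 9, 25] → sum 89
[10, 9, 19, 9, 25, 10] → sum 82
[9, 19, 9, 25, 10, 13] → sum 85
[19, 9, 25, 10, 13, 25] → sum 101
[9, 25, 10, 13, 25, 17] → sum 99
[25, 10, 13, 25, 17, 13] → sum 103
[10, 13, 25, 17, 13, 12] → sum 90
[13, 25, 17, 13, 12, 23] → sum 103
[25, 17, 13, 12, 23, 11] → sum 101
[17, 13, 12, 23, 11, 7] → sum 83
[13, 12, 23, 11, 7, 23] → sum 89
[12, 23, 11, 7, 23, 4] → sum 80
Minimum of these is 52.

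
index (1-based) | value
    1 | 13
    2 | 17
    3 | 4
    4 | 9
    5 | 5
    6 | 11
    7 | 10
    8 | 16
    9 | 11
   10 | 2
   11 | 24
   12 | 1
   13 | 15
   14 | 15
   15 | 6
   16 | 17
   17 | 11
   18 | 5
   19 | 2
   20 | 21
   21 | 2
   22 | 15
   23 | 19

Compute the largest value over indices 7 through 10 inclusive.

16

Elements at indices 7..10: 10, 16, 11, 2
max(10, 16, 11, 2) = 16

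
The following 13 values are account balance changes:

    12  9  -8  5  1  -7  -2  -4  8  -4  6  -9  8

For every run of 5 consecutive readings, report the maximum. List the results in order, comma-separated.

(12, 9, -8, 5, 1) → max 12
(9, -8, 5, 1, -7) → max 9
(-8, 5, 1, -7, -2) → max 5
(5, 1, -7, -2, -4) → max 5
(1, -7, -2, -4, 8) → max 8
(-7, -2, -4, 8, -4) → max 8
(-2, -4, 8, -4, 6) → max 8
(-4, 8, -4, 6, -9) → max 8
(8, -4, 6, -9, 8) → max 8

12, 9, 5, 5, 8, 8, 8, 8, 8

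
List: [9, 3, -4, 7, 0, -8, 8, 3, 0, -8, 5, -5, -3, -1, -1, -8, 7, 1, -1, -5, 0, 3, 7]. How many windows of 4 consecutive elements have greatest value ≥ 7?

(9, 3, -4, 7) → max 9  ≥ 7 ✓
(3, -4, 7, 0) → max 7  ≥ 7 ✓
(-4, 7, 0, -8) → max 7  ≥ 7 ✓
(7, 0, -8, 8) → max 8  ≥ 7 ✓
(0, -8, 8, 3) → max 8  ≥ 7 ✓
(-8, 8, 3, 0) → max 8  ≥ 7 ✓
(8, 3, 0, -8) → max 8  ≥ 7 ✓
(3, 0, -8, 5) → max 5
(0, -8, 5, -5) → max 5
(-8, 5, -5, -3) → max 5
(5, -5, -3, -1) → max 5
(-5, -3, -1, -1) → max -1
(-3, -1, -1, -8) → max -1
(-1, -1, -8, 7) → max 7  ≥ 7 ✓
(-1, -8, 7, 1) → max 7  ≥ 7 ✓
(-8, 7, 1, -1) → max 7  ≥ 7 ✓
(7, 1, -1, -5) → max 7  ≥ 7 ✓
(1, -1, -5, 0) → max 1
(-1, -5, 0, 3) → max 3
(-5, 0, 3, 7) → max 7  ≥ 7 ✓
12 windows satisfy the condition.

12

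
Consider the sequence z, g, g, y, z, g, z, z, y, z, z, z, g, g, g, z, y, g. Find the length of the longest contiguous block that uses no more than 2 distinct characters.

7

[z] 1 distinct, len 1
[z, g] 2 distinct, len 2
[z, g, g] 2 distinct, len 3
[g, g, y] 2 distinct, len 3
[y, z] 2 distinct, len 2
[z, g] 2 distinct, len 2
[z, g, z] 2 distinct, len 3
[z, g, z, z] 2 distinct, len 4
[z, z, y] 2 distinct, len 3
[z, z, y, z] 2 distinct, len 4
[z, z, y, z, z] 2 distinct, len 5
[z, z, y, z, z, z] 2 distinct, len 6
[z, z, z, g] 2 distinct, len 4
[z, z, z, g, g] 2 distinct, len 5
[z, z, z, g, g, g] 2 distinct, len 6
[z, z, z, g, g, g, z] 2 distinct, len 7
[z, y] 2 distinct, len 2
[y, g] 2 distinct, len 2
Longest length with ≤2 distinct: 7.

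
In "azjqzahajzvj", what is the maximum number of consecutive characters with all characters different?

[a] len 1
[a, z] len 2
[a, z, j] len 3
[a, z, j, q] len 4
[j, q, z] len 3
[j, q, z, a] len 4
[j, q, z, a, h] len 5
[h, a] len 2
[h, a, j] len 3
[h, a, j, z] len 4
[h, a, j, z, v] len 5
[z, v, j] len 3
Longest all-distinct length: 5.

5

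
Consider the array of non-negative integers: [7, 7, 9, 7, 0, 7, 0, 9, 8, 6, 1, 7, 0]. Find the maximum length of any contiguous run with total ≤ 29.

5

[7] sum 7 len 1
[7, 7] sum 14 len 2
[7, 7, 9] sum 23 len 3
[7, 9, 7] sum 23 len 3
[7, 9, 7, 0] sum 23 len 4
[9, 7, 0, 7] sum 23 len 4
[9, 7, 0, 7, 0] sum 23 len 5
[7, 0, 7, 0, 9] sum 23 len 5
[0, 7, 0, 9, 8] sum 24 len 5
[0, 9, 8, 6] sum 23 len 4
[0, 9, 8, 6, 1] sum 24 len 5
[8, 6, 1, 7] sum 22 len 4
[8, 6, 1, 7, 0] sum 22 len 5
Longest length seen: 5.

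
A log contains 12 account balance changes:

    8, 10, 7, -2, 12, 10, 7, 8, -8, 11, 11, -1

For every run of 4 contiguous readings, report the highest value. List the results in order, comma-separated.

Sliding a size-4 window across the 12 values:
8 10 7 -2 → max 10
10 7 -2 12 → max 12
7 -2 12 10 → max 12
-2 12 10 7 → max 12
12 10 7 8 → max 12
10 7 8 -8 → max 10
7 8 -8 11 → max 11
8 -8 11 11 → max 11
-8 11 11 -1 → max 11

10, 12, 12, 12, 12, 10, 11, 11, 11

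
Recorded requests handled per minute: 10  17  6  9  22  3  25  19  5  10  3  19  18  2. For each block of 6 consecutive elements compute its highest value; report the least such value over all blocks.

Each size-6 window and its max:
10 17 6 9 22 3 → max 22
17 6 9 22 3 25 → max 25
6 9 22 3 25 19 → max 25
9 22 3 25 19 5 → max 25
22 3 25 19 5 10 → max 25
3 25 19 5 10 3 → max 25
25 19 5 10 3 19 → max 25
19 5 10 3 19 18 → max 19
5 10 3 19 18 2 → max 19
Least of these is 19.

19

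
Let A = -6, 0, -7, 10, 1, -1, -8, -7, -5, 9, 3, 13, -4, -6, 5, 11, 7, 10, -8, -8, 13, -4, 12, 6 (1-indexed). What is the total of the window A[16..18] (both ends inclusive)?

28

Elements at indices 16..18: 11, 7, 10
sum(11, 7, 10) = 28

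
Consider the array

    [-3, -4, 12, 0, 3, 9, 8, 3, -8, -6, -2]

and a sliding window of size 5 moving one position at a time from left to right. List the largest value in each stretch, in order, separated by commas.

12, 12, 12, 9, 9, 9, 8

Sliding a size-5 window across the 11 values:
[-3, -4, 12, 0, 3] → max 12
[-4, 12, 0, 3, 9] → max 12
[12, 0, 3, 9, 8] → max 12
[0, 3, 9, 8, 3] → max 9
[3, 9, 8, 3, -8] → max 9
[9, 8, 3, -8, -6] → max 9
[8, 3, -8, -6, -2] → max 8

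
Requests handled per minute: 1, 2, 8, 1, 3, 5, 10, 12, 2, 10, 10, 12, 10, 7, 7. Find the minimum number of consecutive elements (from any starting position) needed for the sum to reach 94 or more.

add 1: running sum 1 < 94
add 2: running sum 3 < 94
add 8: running sum 11 < 94
add 1: running sum 12 < 94
add 3: running sum 15 < 94
add 5: running sum 20 < 94
add 10: running sum 30 < 94
add 12: running sum 42 < 94
add 2: running sum 44 < 94
add 10: running sum 54 < 94
add 10: running sum 64 < 94
add 12: running sum 76 < 94
add 10: running sum 86 < 94
add 7: running sum 93 < 94
end 14: [8, 1, 3, 5, 10, 12, 2, 10, 10, 12, 10, 7, 7] sum 97, len 13
Shortest qualifying length: 13.

13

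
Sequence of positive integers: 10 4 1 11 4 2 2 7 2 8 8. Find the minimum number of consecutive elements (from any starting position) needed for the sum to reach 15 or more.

2

Extend right; whenever the sum reaches 15, record the length and shrink from the left:
add 10: running sum 10 < 15
add 4: running sum 14 < 15
add 1: shortest ending here [10, 4, 1] sum 15, len 3
add 11: shortest ending here [4, 1, 11] sum 16, len 3
add 4: shortest ending here [11, 4] sum 15, len 2
add 2: shortest ending here [11, 4, 2] sum 17, len 3
add 2: shortest ending here [11, 4, 2, 2] sum 19, len 4
add 7: shortest ending here [4, 2, 2, 7] sum 15, len 4
add 2: shortest ending here [4, 2, 2, 7, 2] sum 17, len 5
add 8: shortest ending here [7, 2, 8] sum 17, len 3
add 8: shortest ending here [8, 8] sum 16, len 2
Shortest qualifying length: 2.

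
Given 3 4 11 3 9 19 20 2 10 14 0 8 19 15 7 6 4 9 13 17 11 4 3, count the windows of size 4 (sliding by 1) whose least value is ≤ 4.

(3, 4, 11, 3) → min 3  ≤ 4 ✓
(4, 11, 3, 9) → min 3  ≤ 4 ✓
(11, 3, 9, 19) → min 3  ≤ 4 ✓
(3, 9, 19, 20) → min 3  ≤ 4 ✓
(9, 19, 20, 2) → min 2  ≤ 4 ✓
(19, 20, 2, 10) → min 2  ≤ 4 ✓
(20, 2, 10, 14) → min 2  ≤ 4 ✓
(2, 10, 14, 0) → min 0  ≤ 4 ✓
(10, 14, 0, 8) → min 0  ≤ 4 ✓
(14, 0, 8, 19) → min 0  ≤ 4 ✓
(0, 8, 19, 15) → min 0  ≤ 4 ✓
(8, 19, 15, 7) → min 7
(19, 15, 7, 6) → min 6
(15, 7, 6, 4) → min 4  ≤ 4 ✓
(7, 6, 4, 9) → min 4  ≤ 4 ✓
(6, 4, 9, 13) → min 4  ≤ 4 ✓
(4, 9, 13, 17) → min 4  ≤ 4 ✓
(9, 13, 17, 11) → min 9
(13, 17, 11, 4) → min 4  ≤ 4 ✓
(17, 11, 4, 3) → min 3  ≤ 4 ✓
17 windows satisfy the condition.

17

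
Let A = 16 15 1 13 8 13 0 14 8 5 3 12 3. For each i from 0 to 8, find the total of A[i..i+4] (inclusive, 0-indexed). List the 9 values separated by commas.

53, 50, 35, 48, 43, 40, 30, 42, 31

16 15 1 13 8 → sum 53
15 1 13 8 13 → sum 50
1 13 8 13 0 → sum 35
13 8 13 0 14 → sum 48
8 13 0 14 8 → sum 43
13 0 14 8 5 → sum 40
0 14 8 5 3 → sum 30
14 8 5 3 12 → sum 42
8 5 3 12 3 → sum 31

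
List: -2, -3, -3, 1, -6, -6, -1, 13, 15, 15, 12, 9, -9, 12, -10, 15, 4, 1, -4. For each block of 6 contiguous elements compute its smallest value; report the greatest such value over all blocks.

(-2, -3, -3, 1, -6, -6) → min -6
(-3, -3, 1, -6, -6, -1) → min -6
(-3, 1, -6, -6, -1, 13) → min -6
(1, -6, -6, -1, 13, 15) → min -6
(-6, -6, -1, 13, 15, 15) → min -6
(-6, -1, 13, 15, 15, 12) → min -6
(-1, 13, 15, 15, 12, 9) → min -1
(13, 15, 15, 12, 9, -9) → min -9
(15, 15, 12, 9, -9, 12) → min -9
(15, 12, 9, -9, 12, -10) → min -10
(12, 9, -9, 12, -10, 15) → min -10
(9, -9, 12, -10, 15, 4) → min -10
(-9, 12, -10, 15, 4, 1) → min -10
(12, -10, 15, 4, 1, -4) → min -10
Greatest of these is -1.

-1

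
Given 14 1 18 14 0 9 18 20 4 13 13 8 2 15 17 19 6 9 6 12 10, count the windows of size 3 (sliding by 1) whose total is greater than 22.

18

14 1 18 → sum 33  > 22 ✓
1 18 14 → sum 33  > 22 ✓
18 14 0 → sum 32  > 22 ✓
14 0 9 → sum 23  > 22 ✓
0 9 18 → sum 27  > 22 ✓
9 18 20 → sum 47  > 22 ✓
18 20 4 → sum 42  > 22 ✓
20 4 13 → sum 37  > 22 ✓
4 13 13 → sum 30  > 22 ✓
13 13 8 → sum 34  > 22 ✓
13 8 2 → sum 23  > 22 ✓
8 2 15 → sum 25  > 22 ✓
2 15 17 → sum 34  > 22 ✓
15 17 19 → sum 51  > 22 ✓
17 19 6 → sum 42  > 22 ✓
19 6 9 → sum 34  > 22 ✓
6 9 6 → sum 21
9 6 12 → sum 27  > 22 ✓
6 12 10 → sum 28  > 22 ✓
18 windows satisfy the condition.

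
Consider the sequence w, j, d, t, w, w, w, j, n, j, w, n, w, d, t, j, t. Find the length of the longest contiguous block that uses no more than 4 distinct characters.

10

[w] 1 distinct, len 1
[w, j] 2 distinct, len 2
[w, j, d] 3 distinct, len 3
[w, j, d, t] 4 distinct, len 4
[w, j, d, t, w] 4 distinct, len 5
[w, j, d, t, w, w] 4 distinct, len 6
[w, j, d, t, w, w, w] 4 distinct, len 7
[w, j, d, t, w, w, w, j] 4 distinct, len 8
[t, w, w, w, j, n] 4 distinct, len 6
[t, w, w, w, j, n, j] 4 distinct, len 7
[t, w, w, w, j, n, j, w] 4 distinct, len 8
[t, w, w, w, j, n, j, w, n] 4 distinct, len 9
[t, w, w, w, j, n, j, w, n, w] 4 distinct, len 10
[w, w, w, j, n, j, w, n, w, d] 4 distinct, len 10
[w, n, w, d, t] 4 distinct, len 5
[w, d, t, j] 4 distinct, len 4
[w, d, t, j, t] 4 distinct, len 5
Longest length with ≤4 distinct: 10.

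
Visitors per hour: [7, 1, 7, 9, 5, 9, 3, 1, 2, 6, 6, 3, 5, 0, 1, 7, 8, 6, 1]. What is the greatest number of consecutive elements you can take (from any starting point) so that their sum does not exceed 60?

14

Extend to the right; shrink from the left whenever the sum exceeds 60:
[7] sum 7 len 1
[7, 1] sum 8 len 2
[7, 1, 7] sum 15 len 3
[7, 1, 7, 9] sum 24 len 4
[7, 1, 7, 9, 5] sum 29 len 5
[7, 1, 7, 9, 5, 9] sum 38 len 6
[7, 1, 7, 9, 5, 9, 3] sum 41 len 7
[7, 1, 7, 9, 5, 9, 3, 1] sum 42 len 8
[7, 1, 7, 9, 5, 9, 3, 1, 2] sum 44 len 9
[7, 1, 7, 9, 5, 9, 3, 1, 2, 6] sum 50 len 10
[7, 1, 7, 9, 5, 9, 3, 1, 2, 6, 6] sum 56 len 11
[7, 1, 7, 9, 5, 9, 3, 1, 2, 6, 6, 3] sum 59 len 12
[1, 7, 9, 5, 9, 3, 1, 2, 6, 6, 3, 5] sum 57 len 12
[1, 7, 9, 5, 9, 3, 1, 2, 6, 6, 3, 5, 0] sum 57 len 13
[1, 7, 9, 5, 9, 3, 1, 2, 6, 6, 3, 5, 0, 1] sum 58 len 14
[9, 5, 9, 3, 1, 2, 6, 6, 3, 5, 0, 1, 7] sum 57 len 13
[5, 9, 3, 1, 2, 6, 6, 3, 5, 0, 1, 7, 8] sum 56 len 13
[9, 3, 1, 2, 6, 6, 3, 5, 0, 1, 7, 8, 6] sum 57 len 13
[9, 3, 1, 2, 6, 6, 3, 5, 0, 1, 7, 8, 6, 1] sum 58 len 14
Longest length seen: 14.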